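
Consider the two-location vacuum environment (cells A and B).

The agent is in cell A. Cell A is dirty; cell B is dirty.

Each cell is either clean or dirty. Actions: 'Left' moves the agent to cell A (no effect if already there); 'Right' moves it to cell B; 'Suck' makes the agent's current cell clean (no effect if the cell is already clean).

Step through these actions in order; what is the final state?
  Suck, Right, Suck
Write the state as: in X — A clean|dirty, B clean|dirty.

in B — A clean, B clean

t=1 Suck ⇒ in A — A clean, B dirty
t=2 Right ⇒ in B — A clean, B dirty
t=3 Suck ⇒ in B — A clean, B clean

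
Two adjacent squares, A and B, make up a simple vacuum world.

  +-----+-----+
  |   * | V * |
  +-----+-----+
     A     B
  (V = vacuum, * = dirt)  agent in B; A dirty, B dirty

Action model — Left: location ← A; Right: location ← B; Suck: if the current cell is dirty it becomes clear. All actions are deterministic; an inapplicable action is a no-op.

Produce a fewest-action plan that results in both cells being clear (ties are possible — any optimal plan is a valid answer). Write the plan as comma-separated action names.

Suck, Left, Suck

[1] after Suck: in B — A dirty, B clear
[2] after Left: in A — A dirty, B clear
[3] after Suck: in A — A clear, B clear
min 3: Suck B + move + Suck A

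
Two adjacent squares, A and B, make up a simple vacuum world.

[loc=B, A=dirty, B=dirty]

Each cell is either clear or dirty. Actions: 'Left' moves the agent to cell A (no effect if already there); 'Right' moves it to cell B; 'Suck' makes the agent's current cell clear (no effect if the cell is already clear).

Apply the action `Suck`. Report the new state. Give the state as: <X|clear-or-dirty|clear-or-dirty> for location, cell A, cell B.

<B|dirty|clear>

start: <B|dirty|dirty>
t=1 Suck ⇒ <B|dirty|clear>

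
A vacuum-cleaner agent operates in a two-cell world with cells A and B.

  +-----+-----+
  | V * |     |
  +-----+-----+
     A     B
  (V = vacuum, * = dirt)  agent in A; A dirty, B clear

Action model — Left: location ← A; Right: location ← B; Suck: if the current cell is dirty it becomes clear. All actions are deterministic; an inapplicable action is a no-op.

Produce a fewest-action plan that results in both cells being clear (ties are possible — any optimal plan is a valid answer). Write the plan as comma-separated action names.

Suck (#1): in A — A clear, B clear
min 1: A is dirty, one Suck

Suck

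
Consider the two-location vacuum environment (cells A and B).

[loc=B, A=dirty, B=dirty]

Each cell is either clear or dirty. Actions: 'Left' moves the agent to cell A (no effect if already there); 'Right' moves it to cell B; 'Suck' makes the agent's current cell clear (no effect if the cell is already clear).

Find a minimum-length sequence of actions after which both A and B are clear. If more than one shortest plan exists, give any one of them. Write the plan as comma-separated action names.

Suck, Left, Suck

1) do Suck; now (B; A:dirty, B:clear)
2) do Left; now (A; A:dirty, B:clear)
3) do Suck; now (A; A:clear, B:clear)
min 3: Suck B + move + Suck A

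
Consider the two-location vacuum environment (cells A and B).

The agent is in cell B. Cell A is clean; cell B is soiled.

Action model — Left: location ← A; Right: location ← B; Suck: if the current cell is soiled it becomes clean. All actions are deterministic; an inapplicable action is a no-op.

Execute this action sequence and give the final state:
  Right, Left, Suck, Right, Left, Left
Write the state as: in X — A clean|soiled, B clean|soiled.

Right (#1): in B — A clean, B soiled
Left (#2): in A — A clean, B soiled
Suck (#3): in A — A clean, B soiled
Right (#4): in B — A clean, B soiled
Left (#5): in A — A clean, B soiled
Left (#6): in A — A clean, B soiled

in A — A clean, B soiled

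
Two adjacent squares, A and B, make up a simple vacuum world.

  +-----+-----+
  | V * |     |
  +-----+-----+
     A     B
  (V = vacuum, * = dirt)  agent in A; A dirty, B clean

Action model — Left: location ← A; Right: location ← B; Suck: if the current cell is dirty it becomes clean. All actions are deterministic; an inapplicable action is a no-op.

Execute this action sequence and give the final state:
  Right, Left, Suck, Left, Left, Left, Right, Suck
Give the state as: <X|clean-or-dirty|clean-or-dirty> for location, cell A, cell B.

<B|clean|clean>

step 1/8 (Right): <B|dirty|clean>
step 2/8 (Left): <A|dirty|clean>
step 3/8 (Suck): <A|clean|clean>
step 4/8 (Left): <A|clean|clean>
step 5/8 (Left): <A|clean|clean>
step 6/8 (Left): <A|clean|clean>
step 7/8 (Right): <B|clean|clean>
step 8/8 (Suck): <B|clean|clean>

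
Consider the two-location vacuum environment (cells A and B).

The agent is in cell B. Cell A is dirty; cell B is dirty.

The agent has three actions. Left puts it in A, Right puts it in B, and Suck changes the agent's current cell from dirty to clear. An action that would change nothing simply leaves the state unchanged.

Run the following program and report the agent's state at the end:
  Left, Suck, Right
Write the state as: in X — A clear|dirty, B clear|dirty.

in B — A clear, B dirty

[1] after Left: in A — A dirty, B dirty
[2] after Suck: in A — A clear, B dirty
[3] after Right: in B — A clear, B dirty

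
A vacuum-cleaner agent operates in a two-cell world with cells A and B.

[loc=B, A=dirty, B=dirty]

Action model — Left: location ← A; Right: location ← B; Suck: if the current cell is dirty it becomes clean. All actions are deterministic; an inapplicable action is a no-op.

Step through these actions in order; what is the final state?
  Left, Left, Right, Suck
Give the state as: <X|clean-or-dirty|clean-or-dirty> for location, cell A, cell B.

[1] after Left: <A|dirty|dirty>
[2] after Left: <A|dirty|dirty>
[3] after Right: <B|dirty|dirty>
[4] after Suck: <B|dirty|clean>

<B|dirty|clean>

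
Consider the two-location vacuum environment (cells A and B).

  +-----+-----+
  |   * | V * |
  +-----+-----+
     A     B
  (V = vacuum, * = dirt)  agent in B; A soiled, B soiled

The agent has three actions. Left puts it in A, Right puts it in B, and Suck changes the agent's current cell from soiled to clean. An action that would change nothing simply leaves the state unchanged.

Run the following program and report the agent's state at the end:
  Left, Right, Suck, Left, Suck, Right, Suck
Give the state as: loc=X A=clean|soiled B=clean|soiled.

t=1 Left ⇒ loc=A A=soiled B=soiled
t=2 Right ⇒ loc=B A=soiled B=soiled
t=3 Suck ⇒ loc=B A=soiled B=clean
t=4 Left ⇒ loc=A A=soiled B=clean
t=5 Suck ⇒ loc=A A=clean B=clean
t=6 Right ⇒ loc=B A=clean B=clean
t=7 Suck ⇒ loc=B A=clean B=clean

loc=B A=clean B=clean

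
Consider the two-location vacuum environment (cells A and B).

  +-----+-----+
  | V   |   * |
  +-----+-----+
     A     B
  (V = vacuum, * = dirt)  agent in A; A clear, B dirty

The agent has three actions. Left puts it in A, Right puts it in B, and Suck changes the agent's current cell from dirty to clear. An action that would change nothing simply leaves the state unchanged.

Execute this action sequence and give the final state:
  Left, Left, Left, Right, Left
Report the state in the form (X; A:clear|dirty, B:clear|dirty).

(A; A:clear, B:dirty)

Left (#1): (A; A:clear, B:dirty)
Left (#2): (A; A:clear, B:dirty)
Left (#3): (A; A:clear, B:dirty)
Right (#4): (B; A:clear, B:dirty)
Left (#5): (A; A:clear, B:dirty)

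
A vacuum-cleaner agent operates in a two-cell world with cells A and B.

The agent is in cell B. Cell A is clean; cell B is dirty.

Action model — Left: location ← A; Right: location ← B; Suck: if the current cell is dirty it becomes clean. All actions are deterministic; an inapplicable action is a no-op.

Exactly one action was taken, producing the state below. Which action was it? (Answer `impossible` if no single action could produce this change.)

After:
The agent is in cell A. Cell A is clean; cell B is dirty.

Left

try  Left: in A — A clean, B dirty  ← match
try Right: in B — A clean, B dirty
try  Suck: in B — A clean, B clean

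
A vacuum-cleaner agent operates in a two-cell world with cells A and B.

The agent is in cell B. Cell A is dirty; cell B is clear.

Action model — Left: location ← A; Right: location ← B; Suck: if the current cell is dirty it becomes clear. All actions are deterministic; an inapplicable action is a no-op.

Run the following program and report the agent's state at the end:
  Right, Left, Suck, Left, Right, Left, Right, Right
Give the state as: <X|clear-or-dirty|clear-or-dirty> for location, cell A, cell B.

<B|clear|clear>

Right (#1): <B|dirty|clear>
Left (#2): <A|dirty|clear>
Suck (#3): <A|clear|clear>
Left (#4): <A|clear|clear>
Right (#5): <B|clear|clear>
Left (#6): <A|clear|clear>
Right (#7): <B|clear|clear>
Right (#8): <B|clear|clear>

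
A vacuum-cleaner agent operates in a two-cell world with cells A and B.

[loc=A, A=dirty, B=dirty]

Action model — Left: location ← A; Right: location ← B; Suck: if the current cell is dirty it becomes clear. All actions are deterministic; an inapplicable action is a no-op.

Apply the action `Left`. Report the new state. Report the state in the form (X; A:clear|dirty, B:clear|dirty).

(A; A:dirty, B:dirty)

start: (A; A:dirty, B:dirty)
step 1/1 (Left): (A; A:dirty, B:dirty)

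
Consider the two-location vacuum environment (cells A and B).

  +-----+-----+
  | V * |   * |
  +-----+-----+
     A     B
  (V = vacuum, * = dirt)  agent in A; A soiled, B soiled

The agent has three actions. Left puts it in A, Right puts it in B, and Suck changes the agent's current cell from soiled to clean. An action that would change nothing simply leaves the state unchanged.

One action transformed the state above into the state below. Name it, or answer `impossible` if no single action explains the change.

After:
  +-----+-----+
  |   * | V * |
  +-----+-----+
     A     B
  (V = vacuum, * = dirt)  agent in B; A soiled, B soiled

Right

try  Left: (A; A:soiled, B:soiled)
try Right: (B; A:soiled, B:soiled)  ← match
try  Suck: (A; A:clean, B:soiled)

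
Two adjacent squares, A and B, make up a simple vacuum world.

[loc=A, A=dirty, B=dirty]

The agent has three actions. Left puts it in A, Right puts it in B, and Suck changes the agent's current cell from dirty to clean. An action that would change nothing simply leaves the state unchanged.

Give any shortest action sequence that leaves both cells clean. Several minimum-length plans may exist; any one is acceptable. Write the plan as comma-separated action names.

Suck, Right, Suck

Suck (#1): loc=A A=clean B=dirty
Right (#2): loc=B A=clean B=dirty
Suck (#3): loc=B A=clean B=clean
min 3: Suck A + move + Suck B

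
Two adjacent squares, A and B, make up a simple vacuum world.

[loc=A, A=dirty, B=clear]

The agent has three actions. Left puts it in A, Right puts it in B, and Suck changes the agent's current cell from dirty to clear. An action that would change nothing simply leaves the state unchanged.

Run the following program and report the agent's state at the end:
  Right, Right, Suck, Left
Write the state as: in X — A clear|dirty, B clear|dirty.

1) do Right; now in B — A dirty, B clear
2) do Right; now in B — A dirty, B clear
3) do Suck; now in B — A dirty, B clear
4) do Left; now in A — A dirty, B clear

in A — A dirty, B clear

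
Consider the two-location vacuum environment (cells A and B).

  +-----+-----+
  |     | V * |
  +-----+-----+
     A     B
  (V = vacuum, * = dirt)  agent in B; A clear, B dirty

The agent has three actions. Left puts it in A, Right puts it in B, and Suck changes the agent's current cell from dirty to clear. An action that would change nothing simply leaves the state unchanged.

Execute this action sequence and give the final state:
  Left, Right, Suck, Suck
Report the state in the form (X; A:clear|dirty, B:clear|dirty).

1) do Left; now (A; A:clear, B:dirty)
2) do Right; now (B; A:clear, B:dirty)
3) do Suck; now (B; A:clear, B:clear)
4) do Suck; now (B; A:clear, B:clear)

(B; A:clear, B:clear)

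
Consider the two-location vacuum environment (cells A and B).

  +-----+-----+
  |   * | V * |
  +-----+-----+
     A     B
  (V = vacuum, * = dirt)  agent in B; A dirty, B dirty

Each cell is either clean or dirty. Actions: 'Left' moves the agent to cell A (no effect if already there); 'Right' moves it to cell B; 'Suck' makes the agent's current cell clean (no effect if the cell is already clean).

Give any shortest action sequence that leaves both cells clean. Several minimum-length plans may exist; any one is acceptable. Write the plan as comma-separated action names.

Suck (#1): loc=B A=dirty B=clean
Left (#2): loc=A A=dirty B=clean
Suck (#3): loc=A A=clean B=clean
min 3: Suck B + move + Suck A

Suck, Left, Suck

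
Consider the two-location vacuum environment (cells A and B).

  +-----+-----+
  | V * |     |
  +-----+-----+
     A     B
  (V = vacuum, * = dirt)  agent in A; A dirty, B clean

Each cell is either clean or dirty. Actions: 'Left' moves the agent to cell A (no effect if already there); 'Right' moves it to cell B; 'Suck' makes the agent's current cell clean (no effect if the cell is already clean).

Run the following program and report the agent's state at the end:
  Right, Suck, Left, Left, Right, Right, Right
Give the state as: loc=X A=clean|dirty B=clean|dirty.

loc=B A=dirty B=clean

1) do Right; now loc=B A=dirty B=clean
2) do Suck; now loc=B A=dirty B=clean
3) do Left; now loc=A A=dirty B=clean
4) do Left; now loc=A A=dirty B=clean
5) do Right; now loc=B A=dirty B=clean
6) do Right; now loc=B A=dirty B=clean
7) do Right; now loc=B A=dirty B=clean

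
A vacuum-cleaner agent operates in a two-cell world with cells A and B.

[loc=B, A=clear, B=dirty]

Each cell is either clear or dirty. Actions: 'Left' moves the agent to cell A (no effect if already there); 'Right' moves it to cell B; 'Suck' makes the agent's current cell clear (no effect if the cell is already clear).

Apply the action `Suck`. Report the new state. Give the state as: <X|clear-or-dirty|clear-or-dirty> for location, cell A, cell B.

start: <B|clear|dirty>
t=1 Suck ⇒ <B|clear|clear>

<B|clear|clear>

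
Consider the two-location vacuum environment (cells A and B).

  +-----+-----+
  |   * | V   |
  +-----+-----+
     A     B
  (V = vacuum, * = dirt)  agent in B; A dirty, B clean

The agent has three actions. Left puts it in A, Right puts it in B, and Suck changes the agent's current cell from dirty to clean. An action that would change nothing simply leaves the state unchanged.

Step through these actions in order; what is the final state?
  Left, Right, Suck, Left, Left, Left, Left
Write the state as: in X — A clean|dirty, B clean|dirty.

[1] after Left: in A — A dirty, B clean
[2] after Right: in B — A dirty, B clean
[3] after Suck: in B — A dirty, B clean
[4] after Left: in A — A dirty, B clean
[5] after Left: in A — A dirty, B clean
[6] after Left: in A — A dirty, B clean
[7] after Left: in A — A dirty, B clean

in A — A dirty, B clean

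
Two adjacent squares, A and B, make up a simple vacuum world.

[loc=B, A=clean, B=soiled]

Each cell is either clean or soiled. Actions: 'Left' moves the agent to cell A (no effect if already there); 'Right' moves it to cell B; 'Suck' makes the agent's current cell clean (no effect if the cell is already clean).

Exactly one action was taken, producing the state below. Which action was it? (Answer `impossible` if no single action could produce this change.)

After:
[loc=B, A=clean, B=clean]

Suck

try  Left: <A|clean|soiled>
try Right: <B|clean|soiled>
try  Suck: <B|clean|clean>  ← match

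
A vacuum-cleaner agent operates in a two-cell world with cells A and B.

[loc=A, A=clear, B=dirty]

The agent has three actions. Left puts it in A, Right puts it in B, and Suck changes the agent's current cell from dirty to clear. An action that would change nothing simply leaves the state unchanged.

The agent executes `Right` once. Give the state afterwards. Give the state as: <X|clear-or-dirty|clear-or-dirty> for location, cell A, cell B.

<B|clear|dirty>

start: <A|clear|dirty>
t=1 Right ⇒ <B|clear|dirty>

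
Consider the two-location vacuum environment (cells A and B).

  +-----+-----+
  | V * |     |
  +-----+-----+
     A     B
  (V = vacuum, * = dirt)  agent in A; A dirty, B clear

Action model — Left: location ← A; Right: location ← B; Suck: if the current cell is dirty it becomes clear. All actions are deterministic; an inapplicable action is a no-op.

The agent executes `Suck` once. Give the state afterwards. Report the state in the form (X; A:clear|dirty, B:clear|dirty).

start: (A; A:dirty, B:clear)
t=1 Suck ⇒ (A; A:clear, B:clear)

(A; A:clear, B:clear)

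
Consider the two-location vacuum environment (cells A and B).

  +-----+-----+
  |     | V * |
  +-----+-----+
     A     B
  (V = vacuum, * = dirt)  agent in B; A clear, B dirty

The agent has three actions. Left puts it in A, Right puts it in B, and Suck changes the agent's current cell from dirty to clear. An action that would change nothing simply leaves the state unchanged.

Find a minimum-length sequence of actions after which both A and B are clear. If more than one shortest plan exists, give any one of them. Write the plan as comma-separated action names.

Suck

1. Suck → <B|clear|clear>
min 1: B is dirty, one Suck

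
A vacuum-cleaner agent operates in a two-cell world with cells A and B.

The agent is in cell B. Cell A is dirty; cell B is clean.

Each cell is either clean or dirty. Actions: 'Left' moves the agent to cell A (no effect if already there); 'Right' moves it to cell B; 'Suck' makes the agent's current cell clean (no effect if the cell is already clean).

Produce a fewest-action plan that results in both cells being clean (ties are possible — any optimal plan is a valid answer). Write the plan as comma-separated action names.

[1] after Left: (A; A:dirty, B:clean)
[2] after Suck: (A; A:clean, B:clean)
min 2: go A then Suck

Left, Suck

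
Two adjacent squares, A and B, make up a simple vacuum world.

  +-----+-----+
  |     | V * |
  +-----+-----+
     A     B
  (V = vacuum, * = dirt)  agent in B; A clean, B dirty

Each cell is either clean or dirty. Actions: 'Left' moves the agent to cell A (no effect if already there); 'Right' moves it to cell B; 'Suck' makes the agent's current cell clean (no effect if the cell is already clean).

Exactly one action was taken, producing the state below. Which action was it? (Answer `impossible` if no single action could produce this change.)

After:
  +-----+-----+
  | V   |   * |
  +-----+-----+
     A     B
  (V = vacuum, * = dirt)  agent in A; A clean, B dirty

Left

try  Left: in A — A clean, B dirty  ← match
try Right: in B — A clean, B dirty
try  Suck: in B — A clean, B clean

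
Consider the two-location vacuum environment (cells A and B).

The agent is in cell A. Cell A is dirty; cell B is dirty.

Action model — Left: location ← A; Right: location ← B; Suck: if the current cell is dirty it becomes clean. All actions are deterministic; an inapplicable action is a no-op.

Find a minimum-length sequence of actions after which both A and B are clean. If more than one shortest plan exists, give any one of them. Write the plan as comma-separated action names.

Suck, Right, Suck

step 1/3 (Suck): in A — A clean, B dirty
step 2/3 (Right): in B — A clean, B dirty
step 3/3 (Suck): in B — A clean, B clean
min 3: Suck A + move + Suck B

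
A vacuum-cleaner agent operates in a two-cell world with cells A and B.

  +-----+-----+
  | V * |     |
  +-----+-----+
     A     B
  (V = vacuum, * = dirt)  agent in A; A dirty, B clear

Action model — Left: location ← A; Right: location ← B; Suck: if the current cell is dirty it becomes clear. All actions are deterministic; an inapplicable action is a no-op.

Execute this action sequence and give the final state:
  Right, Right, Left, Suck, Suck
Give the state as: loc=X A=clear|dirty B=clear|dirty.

loc=A A=clear B=clear

t=1 Right ⇒ loc=B A=dirty B=clear
t=2 Right ⇒ loc=B A=dirty B=clear
t=3 Left ⇒ loc=A A=dirty B=clear
t=4 Suck ⇒ loc=A A=clear B=clear
t=5 Suck ⇒ loc=A A=clear B=clear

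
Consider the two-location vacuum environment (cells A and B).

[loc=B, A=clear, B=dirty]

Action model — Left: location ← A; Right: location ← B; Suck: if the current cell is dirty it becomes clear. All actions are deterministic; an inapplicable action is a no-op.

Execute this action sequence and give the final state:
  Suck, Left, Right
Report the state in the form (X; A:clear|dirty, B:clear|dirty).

(B; A:clear, B:clear)

t=1 Suck ⇒ (B; A:clear, B:clear)
t=2 Left ⇒ (A; A:clear, B:clear)
t=3 Right ⇒ (B; A:clear, B:clear)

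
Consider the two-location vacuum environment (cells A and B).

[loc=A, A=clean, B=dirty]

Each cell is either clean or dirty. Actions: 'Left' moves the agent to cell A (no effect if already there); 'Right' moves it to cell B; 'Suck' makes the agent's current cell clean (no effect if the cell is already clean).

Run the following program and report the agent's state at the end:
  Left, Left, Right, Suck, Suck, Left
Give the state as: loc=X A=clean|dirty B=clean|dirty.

loc=A A=clean B=clean

t=1 Left ⇒ loc=A A=clean B=dirty
t=2 Left ⇒ loc=A A=clean B=dirty
t=3 Right ⇒ loc=B A=clean B=dirty
t=4 Suck ⇒ loc=B A=clean B=clean
t=5 Suck ⇒ loc=B A=clean B=clean
t=6 Left ⇒ loc=A A=clean B=clean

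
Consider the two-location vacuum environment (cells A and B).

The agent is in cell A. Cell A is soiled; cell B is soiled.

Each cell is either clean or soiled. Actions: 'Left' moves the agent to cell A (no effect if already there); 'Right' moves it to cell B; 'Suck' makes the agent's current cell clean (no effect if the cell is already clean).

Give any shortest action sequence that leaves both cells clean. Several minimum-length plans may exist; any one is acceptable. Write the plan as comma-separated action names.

[1] after Suck: loc=A A=clean B=soiled
[2] after Right: loc=B A=clean B=soiled
[3] after Suck: loc=B A=clean B=clean
min 3: Suck A + move + Suck B

Suck, Right, Suck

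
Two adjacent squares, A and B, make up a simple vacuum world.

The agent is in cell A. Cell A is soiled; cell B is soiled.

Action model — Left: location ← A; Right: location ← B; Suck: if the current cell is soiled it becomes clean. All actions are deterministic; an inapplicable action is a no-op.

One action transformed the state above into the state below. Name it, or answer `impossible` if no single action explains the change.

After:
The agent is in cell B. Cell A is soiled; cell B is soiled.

try  Left: <A|soiled|soiled>
try Right: <B|soiled|soiled>  ← match
try  Suck: <A|clean|soiled>

Right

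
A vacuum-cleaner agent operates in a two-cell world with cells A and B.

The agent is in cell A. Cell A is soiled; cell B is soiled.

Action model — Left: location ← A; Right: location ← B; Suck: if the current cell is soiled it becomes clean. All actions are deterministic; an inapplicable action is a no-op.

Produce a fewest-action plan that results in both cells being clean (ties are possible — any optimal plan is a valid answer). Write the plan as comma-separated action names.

Suck, Right, Suck

t=1 Suck ⇒ (A; A:clean, B:soiled)
t=2 Right ⇒ (B; A:clean, B:soiled)
t=3 Suck ⇒ (B; A:clean, B:clean)
min 3: Suck A + move + Suck B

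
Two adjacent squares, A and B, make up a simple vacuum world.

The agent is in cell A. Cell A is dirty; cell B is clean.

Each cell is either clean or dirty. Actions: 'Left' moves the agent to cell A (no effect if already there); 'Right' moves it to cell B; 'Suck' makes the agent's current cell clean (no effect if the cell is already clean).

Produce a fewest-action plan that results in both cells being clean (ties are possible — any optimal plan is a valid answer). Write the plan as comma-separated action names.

Suck (#1): (A; A:clean, B:clean)
min 1: A is dirty, one Suck

Suck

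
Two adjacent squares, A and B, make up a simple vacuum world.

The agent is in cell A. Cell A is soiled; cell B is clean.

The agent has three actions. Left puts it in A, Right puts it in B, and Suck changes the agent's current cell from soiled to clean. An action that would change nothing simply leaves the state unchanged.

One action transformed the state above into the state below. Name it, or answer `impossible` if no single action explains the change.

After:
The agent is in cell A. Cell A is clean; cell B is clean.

Suck

try  Left: in A — A soiled, B clean
try Right: in B — A soiled, B clean
try  Suck: in A — A clean, B clean  ← match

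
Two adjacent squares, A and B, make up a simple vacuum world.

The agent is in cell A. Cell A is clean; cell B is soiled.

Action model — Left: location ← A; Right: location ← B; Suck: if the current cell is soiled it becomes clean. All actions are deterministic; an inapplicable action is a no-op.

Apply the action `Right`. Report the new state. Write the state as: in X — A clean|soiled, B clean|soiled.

start: in A — A clean, B soiled
t=1 Right ⇒ in B — A clean, B soiled

in B — A clean, B soiled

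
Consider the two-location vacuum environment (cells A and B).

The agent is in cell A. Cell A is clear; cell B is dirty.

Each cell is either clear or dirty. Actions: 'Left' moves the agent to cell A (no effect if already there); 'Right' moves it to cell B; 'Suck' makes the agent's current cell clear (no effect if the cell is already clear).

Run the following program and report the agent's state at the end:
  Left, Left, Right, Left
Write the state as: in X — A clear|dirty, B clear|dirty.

[1] after Left: in A — A clear, B dirty
[2] after Left: in A — A clear, B dirty
[3] after Right: in B — A clear, B dirty
[4] after Left: in A — A clear, B dirty

in A — A clear, B dirty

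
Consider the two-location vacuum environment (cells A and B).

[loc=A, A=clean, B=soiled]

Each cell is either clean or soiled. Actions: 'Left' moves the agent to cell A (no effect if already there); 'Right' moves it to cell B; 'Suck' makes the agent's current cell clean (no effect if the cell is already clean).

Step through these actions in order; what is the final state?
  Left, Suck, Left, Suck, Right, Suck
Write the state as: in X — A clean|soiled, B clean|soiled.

in B — A clean, B clean

step 1/6 (Left): in A — A clean, B soiled
step 2/6 (Suck): in A — A clean, B soiled
step 3/6 (Left): in A — A clean, B soiled
step 4/6 (Suck): in A — A clean, B soiled
step 5/6 (Right): in B — A clean, B soiled
step 6/6 (Suck): in B — A clean, B clean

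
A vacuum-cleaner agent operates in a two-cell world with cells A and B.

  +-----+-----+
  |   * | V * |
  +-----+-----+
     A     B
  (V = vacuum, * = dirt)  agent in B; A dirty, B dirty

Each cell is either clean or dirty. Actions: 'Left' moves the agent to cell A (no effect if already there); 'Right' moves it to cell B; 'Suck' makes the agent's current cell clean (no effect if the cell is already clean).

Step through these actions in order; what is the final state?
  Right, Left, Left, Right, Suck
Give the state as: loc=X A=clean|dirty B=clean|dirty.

loc=B A=dirty B=clean

1) do Right; now loc=B A=dirty B=dirty
2) do Left; now loc=A A=dirty B=dirty
3) do Left; now loc=A A=dirty B=dirty
4) do Right; now loc=B A=dirty B=dirty
5) do Suck; now loc=B A=dirty B=clean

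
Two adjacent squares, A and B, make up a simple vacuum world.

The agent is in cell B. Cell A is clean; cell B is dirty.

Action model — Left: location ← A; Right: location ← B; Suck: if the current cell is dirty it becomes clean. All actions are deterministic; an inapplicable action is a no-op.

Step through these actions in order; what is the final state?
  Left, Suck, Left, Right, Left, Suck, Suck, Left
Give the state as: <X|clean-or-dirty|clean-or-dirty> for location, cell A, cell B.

1) do Left; now <A|clean|dirty>
2) do Suck; now <A|clean|dirty>
3) do Left; now <A|clean|dirty>
4) do Right; now <B|clean|dirty>
5) do Left; now <A|clean|dirty>
6) do Suck; now <A|clean|dirty>
7) do Suck; now <A|clean|dirty>
8) do Left; now <A|clean|dirty>

<A|clean|dirty>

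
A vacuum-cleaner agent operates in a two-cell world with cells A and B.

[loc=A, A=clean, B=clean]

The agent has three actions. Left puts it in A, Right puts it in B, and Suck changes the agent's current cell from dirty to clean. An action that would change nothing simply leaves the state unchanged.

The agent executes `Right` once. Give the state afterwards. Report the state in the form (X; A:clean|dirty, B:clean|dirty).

(B; A:clean, B:clean)

start: (A; A:clean, B:clean)
step 1/1 (Right): (B; A:clean, B:clean)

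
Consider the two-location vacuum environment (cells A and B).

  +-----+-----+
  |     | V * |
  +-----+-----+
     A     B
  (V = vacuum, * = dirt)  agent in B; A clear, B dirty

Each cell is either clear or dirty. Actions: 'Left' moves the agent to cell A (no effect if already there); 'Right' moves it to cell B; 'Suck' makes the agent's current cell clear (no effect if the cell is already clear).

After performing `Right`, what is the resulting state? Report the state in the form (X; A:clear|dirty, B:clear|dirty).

(B; A:clear, B:dirty)

start: (B; A:clear, B:dirty)
t=1 Right ⇒ (B; A:clear, B:dirty)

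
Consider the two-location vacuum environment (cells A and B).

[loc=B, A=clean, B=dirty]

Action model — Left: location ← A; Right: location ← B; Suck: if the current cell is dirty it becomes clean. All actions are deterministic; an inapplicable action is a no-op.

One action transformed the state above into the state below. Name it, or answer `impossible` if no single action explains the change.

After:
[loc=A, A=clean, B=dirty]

try  Left: loc=A A=clean B=dirty  ← match
try Right: loc=B A=clean B=dirty
try  Suck: loc=B A=clean B=clean

Left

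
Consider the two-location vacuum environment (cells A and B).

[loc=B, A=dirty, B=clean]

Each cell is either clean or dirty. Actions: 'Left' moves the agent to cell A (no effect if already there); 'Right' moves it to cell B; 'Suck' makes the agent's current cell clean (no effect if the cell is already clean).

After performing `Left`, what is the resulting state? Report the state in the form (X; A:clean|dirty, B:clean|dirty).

start: (B; A:dirty, B:clean)
step 1/1 (Left): (A; A:dirty, B:clean)

(A; A:dirty, B:clean)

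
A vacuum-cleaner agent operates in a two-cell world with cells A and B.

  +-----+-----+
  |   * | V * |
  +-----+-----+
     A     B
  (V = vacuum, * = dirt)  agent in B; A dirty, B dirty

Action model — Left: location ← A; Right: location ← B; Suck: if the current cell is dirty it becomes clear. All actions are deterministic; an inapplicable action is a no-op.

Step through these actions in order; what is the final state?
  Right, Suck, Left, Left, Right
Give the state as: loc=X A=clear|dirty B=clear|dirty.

loc=B A=dirty B=clear

step 1/5 (Right): loc=B A=dirty B=dirty
step 2/5 (Suck): loc=B A=dirty B=clear
step 3/5 (Left): loc=A A=dirty B=clear
step 4/5 (Left): loc=A A=dirty B=clear
step 5/5 (Right): loc=B A=dirty B=clear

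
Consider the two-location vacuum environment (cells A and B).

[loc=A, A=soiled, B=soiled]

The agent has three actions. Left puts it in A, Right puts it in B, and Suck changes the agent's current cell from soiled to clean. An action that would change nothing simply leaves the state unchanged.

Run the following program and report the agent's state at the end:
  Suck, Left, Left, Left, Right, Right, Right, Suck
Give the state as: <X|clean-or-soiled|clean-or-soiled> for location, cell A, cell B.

<B|clean|clean>

step 1/8 (Suck): <A|clean|soiled>
step 2/8 (Left): <A|clean|soiled>
step 3/8 (Left): <A|clean|soiled>
step 4/8 (Left): <A|clean|soiled>
step 5/8 (Right): <B|clean|soiled>
step 6/8 (Right): <B|clean|soiled>
step 7/8 (Right): <B|clean|soiled>
step 8/8 (Suck): <B|clean|clean>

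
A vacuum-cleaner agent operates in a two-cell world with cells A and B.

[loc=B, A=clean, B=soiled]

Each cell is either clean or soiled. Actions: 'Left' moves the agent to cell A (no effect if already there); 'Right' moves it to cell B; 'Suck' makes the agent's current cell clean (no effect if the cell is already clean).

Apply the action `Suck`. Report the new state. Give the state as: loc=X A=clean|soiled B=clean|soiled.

loc=B A=clean B=clean

start: loc=B A=clean B=soiled
t=1 Suck ⇒ loc=B A=clean B=clean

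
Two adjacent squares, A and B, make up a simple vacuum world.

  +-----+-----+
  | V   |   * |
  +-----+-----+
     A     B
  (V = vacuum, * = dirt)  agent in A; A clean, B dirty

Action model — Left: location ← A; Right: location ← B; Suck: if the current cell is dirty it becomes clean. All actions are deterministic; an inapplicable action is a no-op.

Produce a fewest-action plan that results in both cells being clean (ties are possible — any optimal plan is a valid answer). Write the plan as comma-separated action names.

Right, Suck

1) do Right; now in B — A clean, B dirty
2) do Suck; now in B — A clean, B clean
min 2: go B then Suck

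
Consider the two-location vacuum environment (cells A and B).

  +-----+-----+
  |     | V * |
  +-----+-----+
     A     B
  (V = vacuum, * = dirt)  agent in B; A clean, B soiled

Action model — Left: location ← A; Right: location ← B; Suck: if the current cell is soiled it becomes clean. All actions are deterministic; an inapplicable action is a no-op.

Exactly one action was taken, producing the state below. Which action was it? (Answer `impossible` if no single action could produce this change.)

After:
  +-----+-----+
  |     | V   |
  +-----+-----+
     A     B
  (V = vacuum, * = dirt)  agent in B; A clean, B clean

try  Left: in A — A clean, B soiled
try Right: in B — A clean, B soiled
try  Suck: in B — A clean, B clean  ← match

Suck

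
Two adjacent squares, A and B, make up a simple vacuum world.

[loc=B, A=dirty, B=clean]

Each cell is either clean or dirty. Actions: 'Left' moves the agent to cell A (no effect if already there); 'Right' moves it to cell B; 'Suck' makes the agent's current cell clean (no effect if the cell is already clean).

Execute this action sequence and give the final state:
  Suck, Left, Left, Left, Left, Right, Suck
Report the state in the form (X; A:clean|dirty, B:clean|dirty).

(B; A:dirty, B:clean)

[1] after Suck: (B; A:dirty, B:clean)
[2] after Left: (A; A:dirty, B:clean)
[3] after Left: (A; A:dirty, B:clean)
[4] after Left: (A; A:dirty, B:clean)
[5] after Left: (A; A:dirty, B:clean)
[6] after Right: (B; A:dirty, B:clean)
[7] after Suck: (B; A:dirty, B:clean)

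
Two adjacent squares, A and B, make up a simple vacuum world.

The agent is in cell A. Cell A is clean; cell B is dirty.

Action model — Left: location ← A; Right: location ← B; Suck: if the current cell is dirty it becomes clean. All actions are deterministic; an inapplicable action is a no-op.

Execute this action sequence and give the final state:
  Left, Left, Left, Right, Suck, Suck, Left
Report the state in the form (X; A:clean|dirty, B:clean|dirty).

(A; A:clean, B:clean)

1. Left → (A; A:clean, B:dirty)
2. Left → (A; A:clean, B:dirty)
3. Left → (A; A:clean, B:dirty)
4. Right → (B; A:clean, B:dirty)
5. Suck → (B; A:clean, B:clean)
6. Suck → (B; A:clean, B:clean)
7. Left → (A; A:clean, B:clean)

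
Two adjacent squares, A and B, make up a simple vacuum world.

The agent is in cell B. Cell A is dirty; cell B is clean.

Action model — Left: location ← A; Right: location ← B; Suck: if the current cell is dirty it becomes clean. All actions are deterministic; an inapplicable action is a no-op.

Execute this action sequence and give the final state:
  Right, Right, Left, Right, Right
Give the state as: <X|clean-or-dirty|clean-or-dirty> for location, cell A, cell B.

<B|dirty|clean>

[1] after Right: <B|dirty|clean>
[2] after Right: <B|dirty|clean>
[3] after Left: <A|dirty|clean>
[4] after Right: <B|dirty|clean>
[5] after Right: <B|dirty|clean>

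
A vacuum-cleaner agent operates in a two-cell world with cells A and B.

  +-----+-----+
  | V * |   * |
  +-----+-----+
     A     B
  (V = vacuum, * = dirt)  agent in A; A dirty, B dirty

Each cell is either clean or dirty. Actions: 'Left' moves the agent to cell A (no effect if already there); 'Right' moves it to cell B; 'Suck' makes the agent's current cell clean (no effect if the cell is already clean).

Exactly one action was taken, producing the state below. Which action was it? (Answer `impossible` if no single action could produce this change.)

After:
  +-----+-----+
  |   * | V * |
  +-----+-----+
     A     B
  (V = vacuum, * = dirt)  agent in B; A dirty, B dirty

Right

try  Left: <A|dirty|dirty>
try Right: <B|dirty|dirty>  ← match
try  Suck: <A|clean|dirty>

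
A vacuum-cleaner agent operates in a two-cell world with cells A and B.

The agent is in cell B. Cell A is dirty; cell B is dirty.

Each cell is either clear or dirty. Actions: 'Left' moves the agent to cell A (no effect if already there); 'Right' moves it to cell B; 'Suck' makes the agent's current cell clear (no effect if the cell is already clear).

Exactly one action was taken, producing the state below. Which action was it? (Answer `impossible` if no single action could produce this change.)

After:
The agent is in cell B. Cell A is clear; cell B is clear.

impossible

try  Left: (A; A:dirty, B:dirty)
try Right: (B; A:dirty, B:dirty)
try  Suck: (B; A:dirty, B:clear)
no single action produces the after-state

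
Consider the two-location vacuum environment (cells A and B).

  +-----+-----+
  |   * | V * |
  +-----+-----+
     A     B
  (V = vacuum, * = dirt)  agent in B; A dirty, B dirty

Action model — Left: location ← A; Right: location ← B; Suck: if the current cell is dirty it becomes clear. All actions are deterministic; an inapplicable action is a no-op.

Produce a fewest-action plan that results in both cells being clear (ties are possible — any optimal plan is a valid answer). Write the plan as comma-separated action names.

Suck, Left, Suck

t=1 Suck ⇒ loc=B A=dirty B=clear
t=2 Left ⇒ loc=A A=dirty B=clear
t=3 Suck ⇒ loc=A A=clear B=clear
min 3: Suck B + move + Suck A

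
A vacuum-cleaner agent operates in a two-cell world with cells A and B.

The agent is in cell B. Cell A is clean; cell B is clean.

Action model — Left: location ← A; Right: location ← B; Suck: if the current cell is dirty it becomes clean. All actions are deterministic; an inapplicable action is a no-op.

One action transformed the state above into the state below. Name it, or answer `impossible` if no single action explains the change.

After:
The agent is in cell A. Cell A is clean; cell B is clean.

Left

try  Left: (A; A:clean, B:clean)  ← match
try Right: (B; A:clean, B:clean)
try  Suck: (B; A:clean, B:clean)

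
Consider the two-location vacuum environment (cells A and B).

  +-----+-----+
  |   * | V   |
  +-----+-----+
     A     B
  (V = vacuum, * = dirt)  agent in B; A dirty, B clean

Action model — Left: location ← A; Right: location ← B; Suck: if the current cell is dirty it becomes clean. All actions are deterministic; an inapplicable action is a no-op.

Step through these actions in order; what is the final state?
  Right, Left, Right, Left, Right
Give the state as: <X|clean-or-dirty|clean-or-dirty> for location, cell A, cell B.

<B|dirty|clean>

Right (#1): <B|dirty|clean>
Left (#2): <A|dirty|clean>
Right (#3): <B|dirty|clean>
Left (#4): <A|dirty|clean>
Right (#5): <B|dirty|clean>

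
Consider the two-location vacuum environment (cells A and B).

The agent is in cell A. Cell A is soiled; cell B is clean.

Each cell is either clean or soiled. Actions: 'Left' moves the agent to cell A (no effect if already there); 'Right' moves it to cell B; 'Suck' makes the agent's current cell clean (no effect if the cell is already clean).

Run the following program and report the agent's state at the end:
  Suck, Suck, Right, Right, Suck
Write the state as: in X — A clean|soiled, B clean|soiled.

in B — A clean, B clean

step 1/5 (Suck): in A — A clean, B clean
step 2/5 (Suck): in A — A clean, B clean
step 3/5 (Right): in B — A clean, B clean
step 4/5 (Right): in B — A clean, B clean
step 5/5 (Suck): in B — A clean, B clean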